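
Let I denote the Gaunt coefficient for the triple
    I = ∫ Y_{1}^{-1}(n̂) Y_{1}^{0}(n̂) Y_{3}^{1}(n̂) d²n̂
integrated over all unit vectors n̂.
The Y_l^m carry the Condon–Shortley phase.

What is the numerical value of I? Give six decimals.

|1−1|≤3≤1+1 violated ⇒ I = 0

0.000000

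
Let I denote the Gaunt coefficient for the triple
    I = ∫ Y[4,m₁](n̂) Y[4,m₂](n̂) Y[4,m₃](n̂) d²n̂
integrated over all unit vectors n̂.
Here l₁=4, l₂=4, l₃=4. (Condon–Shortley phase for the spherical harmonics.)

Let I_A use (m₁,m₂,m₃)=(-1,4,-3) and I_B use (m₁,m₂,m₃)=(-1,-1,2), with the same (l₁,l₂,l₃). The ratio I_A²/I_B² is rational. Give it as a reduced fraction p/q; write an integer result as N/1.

49/36

l's match ⇒ only the (l;m) 3-j factors differ between A and B.
A: triangle coeff Δ(4,4,4) = 1/450450; Σ_t [4,4]: t=4:+1/3456 = 1/3456; (3j)²=35/1287 [(4 4 4; -1 4 -3)], sign=-1
B: triangle coeff Δ(4,4,4) = 1/450450; Σ_t [1,3]: t=1:−1/576 t=2:+1/144 t=3:−1/576 = 1/288; (3j)²=20/1001 [(4 4 4; -1 -1 2)], sign=+1
I_A²/I_B² = (35/1287)/(20/1001) = 49/36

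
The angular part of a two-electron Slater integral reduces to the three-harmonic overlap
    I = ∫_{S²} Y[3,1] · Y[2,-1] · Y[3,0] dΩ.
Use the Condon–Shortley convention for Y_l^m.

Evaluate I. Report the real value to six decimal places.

m-sum 0 ✓  L=8 even ✓  1≤3≤5 ✓
Π(2lᵢ+1) = 7×5×7 = 245
triangle coeff Δ(3,2,3) = 1/3780
Σ_t [0,2]: t=0:+1/24 t=1:−1/4 t=2:+1/24 = -1/6
(3j)²=4/105 [(3 2 3; 0 0 0)], sign=+1
Σ_t [0,1]: t=0:+1/8 t=1:−1/12 = 1/24
(3j)²=1/210 [(3 2 3; 1 -1 0)], sign=-1
⇒ 4πI² = 2/45
I = (-1)√(2/45/(4π)) = -0.05947080

-0.059471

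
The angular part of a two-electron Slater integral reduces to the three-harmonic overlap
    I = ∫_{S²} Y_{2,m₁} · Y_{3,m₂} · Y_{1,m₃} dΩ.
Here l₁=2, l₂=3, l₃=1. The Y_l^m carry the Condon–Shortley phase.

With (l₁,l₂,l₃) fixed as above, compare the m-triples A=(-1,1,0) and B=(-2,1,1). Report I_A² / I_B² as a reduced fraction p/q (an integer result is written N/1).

8/1

Same 2,3,1: normalisation and zero-m 3j drop out of the ratio.
A: Δ: 4! 0! 2! / 7! → 1/105; sum: t=3:−1/6 = -1/6; 3j²(2 3 1; -1 1 0) = Δ·Π!·Σ² = 8/105  (sign +1)
B: Δ: 4! 0! 2! / 7! → 1/105; sum: t=4:+1/48 = 1/48; 3j²(2 3 1; -2 1 1) = Δ·Π!·Σ² = 1/105  (sign +1)
I_A²/I_B² = (8/105)/(1/105) = 8/1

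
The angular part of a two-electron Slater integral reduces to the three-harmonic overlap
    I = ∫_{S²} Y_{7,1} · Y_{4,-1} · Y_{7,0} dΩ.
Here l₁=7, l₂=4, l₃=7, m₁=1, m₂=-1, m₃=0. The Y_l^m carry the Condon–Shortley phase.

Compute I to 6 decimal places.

m-sum 0 ✓  L=18 even ✓  3≤7≤11 ✓
Π(2lᵢ+1) = 15×9×15 = 2025
triangle coeff Δ(7,4,7) = 1/58198140
Σ_t [0,4]: t=0:+1/17418240 t=1:−1/622080 t=2:+1/230400 t=3:−1/622080 t=4:+1/17418240 = 1/806400
(3j)²=2268/230945 [(7 4 7; 0 0 0)], sign=-1
Σ_t [0,3]: t=0:+1/2488320 t=1:−1/345600 t=2:+1/414720 t=3:−1/4354560 = -1/3225600
(3j)²=81/92378 [(7 4 7; 1 -1 0)], sign=+1
⇒ 4πI² = 37200870/2133423721
I = (-1)√(37200870/2133423721/(4π)) = -0.03725058

-0.037251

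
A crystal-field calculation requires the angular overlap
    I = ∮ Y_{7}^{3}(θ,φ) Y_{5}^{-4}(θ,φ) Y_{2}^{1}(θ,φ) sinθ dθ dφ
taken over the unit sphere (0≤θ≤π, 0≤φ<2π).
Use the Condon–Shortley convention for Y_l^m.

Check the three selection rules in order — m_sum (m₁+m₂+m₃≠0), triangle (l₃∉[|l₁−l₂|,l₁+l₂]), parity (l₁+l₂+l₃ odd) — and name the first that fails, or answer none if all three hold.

Σmᵢ = 0  ✓
l₃∈[|l₁−l₂|,l₁+l₂]=[2,12], have l₃=2  ✓
Σlᵢ = 14 ⇒ even  ✓

none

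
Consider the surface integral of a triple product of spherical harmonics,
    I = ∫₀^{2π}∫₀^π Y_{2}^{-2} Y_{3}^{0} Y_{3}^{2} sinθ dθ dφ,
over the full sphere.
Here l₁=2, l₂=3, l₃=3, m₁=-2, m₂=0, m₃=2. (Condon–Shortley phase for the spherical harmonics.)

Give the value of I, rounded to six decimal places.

Checks pass: Σm=0; 8 even; l₃=3∈[1,5].
(2·2+1)(2·3+1)(2·3+1) = 245
Δ: 2! 2! 4! / 9! → 1/3780
sum: t=0:+1/24 t=1:−1/4 t=2:+1/24 = -1/6
3j²(2 3 3; 0 0 0) = Δ·Π!·Σ² = 4/105  (sign +1)
sum: t=2:+1/24 = 1/24
3j²(2 3 3; -2 0 2) = Δ·Π!·Σ² = 1/21  (sign -1)
combine: 4πI² = 245·4/105·1/21 = 4/9
take √, sign -1: I = -0.18806319

-0.188063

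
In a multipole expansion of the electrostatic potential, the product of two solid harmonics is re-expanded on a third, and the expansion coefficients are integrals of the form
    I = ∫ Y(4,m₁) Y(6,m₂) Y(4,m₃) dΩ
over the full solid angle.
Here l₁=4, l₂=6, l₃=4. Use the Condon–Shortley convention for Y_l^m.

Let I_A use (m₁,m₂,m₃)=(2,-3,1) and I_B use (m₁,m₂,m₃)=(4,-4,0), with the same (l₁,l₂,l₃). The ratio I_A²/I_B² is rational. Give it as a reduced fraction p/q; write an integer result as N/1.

7/24

Shared (l₁,l₂,l₃)=(4,6,4): N and (l;000)² cancel in I_A²/I_B².
A: Δ = 6!·2!·6!/15! = 1/1261260; Racah Σ t=0..2: t=0:+1/51840 t=1:−1/5760 t=2:+1/11520 = -7/103680; ⇒ 3j(4 6 4; 2 -3 1)² = 7/858, sgn +1
B: Δ = 6!·2!·6!/15! = 1/1261260; Racah Σ t=0..0: t=0:+1/69120 = 1/69120; ⇒ 3j(4 6 4; 4 -4 0)² = 4/143, sgn +1
I_A²/I_B² = (7/858)/(4/143) = 7/24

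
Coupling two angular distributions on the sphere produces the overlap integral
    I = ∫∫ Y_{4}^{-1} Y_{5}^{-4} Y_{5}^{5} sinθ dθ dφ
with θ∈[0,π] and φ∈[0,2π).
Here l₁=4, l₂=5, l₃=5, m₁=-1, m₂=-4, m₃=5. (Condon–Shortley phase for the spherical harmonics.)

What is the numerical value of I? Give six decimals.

0.184127

Checks pass: Σm=0; 14 even; l₃=5∈[1,9].
(2·4+1)(2·5+1)(2·5+1) = 1089
Δ: 4! 4! 6! / 15! → 1/3153150
sum: t=0:+1/69120 t=1:−1/1728 t=2:+1/576 t=3:−1/1728 t=4:+1/69120 = 7/11520
3j²(4 5 5; 0 0 0) = Δ·Π!·Σ² = 2/143  (sign -1)
sum: t=1:−1/103680 = -1/103680
3j²(4 5 5; -1 -4 5) = Δ·Π!·Σ² = 4/143  (sign -1)
combine: 4πI² = 1089·2/143·4/143 = 72/169
take √, sign +1: I = 0.18412721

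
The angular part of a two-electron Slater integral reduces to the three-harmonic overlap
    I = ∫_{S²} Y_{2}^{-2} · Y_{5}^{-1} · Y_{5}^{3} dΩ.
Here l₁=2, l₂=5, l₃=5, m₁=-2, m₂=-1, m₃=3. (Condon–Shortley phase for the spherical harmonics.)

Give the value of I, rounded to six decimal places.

m-sum 0 ✓  L=12 even ✓  3≤5≤7 ✓
Π(2lᵢ+1) = 5×11×11 = 605
triangle coeff Δ(2,5,5) = 1/38610
Σ_t [0,2]: t=0:+1/2880 t=1:−1/576 t=2:+1/2880 = -1/960
(3j)²=10/429 [(2 5 5; 0 0 0)], sign=+1
Σ_t [2,2]: t=2:+1/5760 = 1/5760
(3j)²=56/2145 [(2 5 5; -2 -1 3)], sign=+1
⇒ 4πI² = 560/1521
I = (+1)√(560/1521/(4π)) = 0.17116875

0.171169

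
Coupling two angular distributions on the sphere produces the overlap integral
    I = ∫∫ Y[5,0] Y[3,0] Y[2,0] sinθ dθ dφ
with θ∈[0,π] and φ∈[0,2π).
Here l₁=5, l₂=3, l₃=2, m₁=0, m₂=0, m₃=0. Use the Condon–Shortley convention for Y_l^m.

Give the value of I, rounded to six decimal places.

Rules hold: Σm=0, L=10 even, 2≤2≤8.
N = 11·7·5 = 385
Δ = 6!·4!·0!/11! = 1/2310
Racah Σ t=3..3: t=3:−1/144 = -1/144
⇒ 3j(5 3 2; 0 0 0)² = 10/231, sgn -1
(m-triple is (0,0,0) — same symbol as above.)
4πI² = N·(3j₀)²·(3jₘ)² = 500/693
I = +1·√(0.721501/4π) = 0.23961470

0.239615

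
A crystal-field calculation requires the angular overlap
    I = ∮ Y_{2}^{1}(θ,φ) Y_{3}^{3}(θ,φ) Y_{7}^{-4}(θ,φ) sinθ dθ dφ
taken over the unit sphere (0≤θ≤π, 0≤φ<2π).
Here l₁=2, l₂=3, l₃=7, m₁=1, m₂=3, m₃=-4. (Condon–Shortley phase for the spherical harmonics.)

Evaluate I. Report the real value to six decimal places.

l₃=7 ∉ [1,5] — triangle fails ⇒ I = 0

0.000000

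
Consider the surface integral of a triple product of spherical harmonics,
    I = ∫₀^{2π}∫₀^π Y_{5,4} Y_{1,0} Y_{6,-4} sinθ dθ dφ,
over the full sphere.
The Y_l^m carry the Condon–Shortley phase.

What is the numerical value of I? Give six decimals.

0.182727

Checks pass: Σm=0; 12 even; l₃=6∈[4,6].
(2·5+1)(2·1+1)(2·6+1) = 429
Δ: 0! 10! 2! / 13! → 1/858
sum: t=0:+1/14400 = 1/14400
3j²(5 1 6; 0 0 0) = Δ·Π!·Σ² = 6/143  (sign +1)
sum: t=0:+1/362880 = 1/362880
3j²(5 1 6; 4 0 -4) = Δ·Π!·Σ² = 10/429  (sign +1)
combine: 4πI² = 429·6/143·10/429 = 60/143
take √, sign +1: I = 0.18272698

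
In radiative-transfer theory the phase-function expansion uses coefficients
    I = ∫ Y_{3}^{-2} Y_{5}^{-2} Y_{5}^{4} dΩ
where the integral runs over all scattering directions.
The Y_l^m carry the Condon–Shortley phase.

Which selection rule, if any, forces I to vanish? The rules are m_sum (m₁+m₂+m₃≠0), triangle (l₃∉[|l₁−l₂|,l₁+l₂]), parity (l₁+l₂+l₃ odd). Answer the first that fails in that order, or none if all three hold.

parity

azimuthal sum: -2 − 2 + 4 = 0  ✓
2 ≤ 5 ≤ 8 (triangle on l)  ✓
L = 3 + 5 + 5 = 13 (odd)  ✗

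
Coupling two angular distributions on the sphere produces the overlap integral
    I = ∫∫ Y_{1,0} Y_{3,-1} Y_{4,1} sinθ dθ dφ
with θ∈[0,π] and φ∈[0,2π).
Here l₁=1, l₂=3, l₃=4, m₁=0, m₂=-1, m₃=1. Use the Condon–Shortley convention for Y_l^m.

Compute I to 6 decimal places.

-0.238414

m-sum 0 ✓  L=8 even ✓  2≤4≤4 ✓
Π(2lᵢ+1) = 3×7×9 = 189
triangle coeff Δ(1,3,4) = 1/252
Σ_t [0,0]: t=0:+1/36 = 1/36
(3j)²=4/63 [(1 3 4; 0 0 0)], sign=+1
Σ_t [0,0]: t=0:+1/48 = 1/48
(3j)²=5/84 [(1 3 4; 0 -1 1)], sign=-1
⇒ 4πI² = 5/7
I = (-1)√(5/7/(4π)) = -0.23841361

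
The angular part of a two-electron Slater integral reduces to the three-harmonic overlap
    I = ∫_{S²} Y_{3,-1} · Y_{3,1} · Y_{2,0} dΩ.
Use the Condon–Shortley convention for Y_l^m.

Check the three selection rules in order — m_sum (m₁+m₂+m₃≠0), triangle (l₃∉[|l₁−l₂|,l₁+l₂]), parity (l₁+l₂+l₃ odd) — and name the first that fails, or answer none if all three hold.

m₁+m₂+m₃ = -1 + 1 + 0 = 0  ✓
triangle: |3−3|=0 ≤ l₃=2 ≤ 3+3=6  ✓
parity: l₁+l₂+l₃ = 8 is even  ✓

none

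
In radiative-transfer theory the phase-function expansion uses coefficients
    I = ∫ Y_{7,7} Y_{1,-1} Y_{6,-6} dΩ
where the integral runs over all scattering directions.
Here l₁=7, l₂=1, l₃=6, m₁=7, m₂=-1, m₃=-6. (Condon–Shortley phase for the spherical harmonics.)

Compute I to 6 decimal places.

m-sum 0 ✓  L=14 even ✓  6≤6≤8 ✓
Π(2lᵢ+1) = 15×3×13 = 585
triangle coeff Δ(7,1,6) = 1/1365
Σ_t [1,1]: t=1:−1/518400 = -1/518400
(3j)²=7/195 [(7 1 6; 0 0 0)], sign=-1
Σ_t [0,0]: t=0:+1/958003200 = 1/958003200
(3j)²=1/15 [(7 1 6; 7 -1 -6)], sign=+1
⇒ 4πI² = 7/5
I = (-1)√(7/5/(4π)) = -0.33377906

-0.333779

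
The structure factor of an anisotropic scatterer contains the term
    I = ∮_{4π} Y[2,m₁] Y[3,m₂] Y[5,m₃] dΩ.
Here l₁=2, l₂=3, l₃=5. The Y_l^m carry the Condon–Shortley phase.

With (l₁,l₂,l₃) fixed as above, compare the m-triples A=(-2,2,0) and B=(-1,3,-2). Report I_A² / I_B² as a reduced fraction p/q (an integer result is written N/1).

Shared (l₁,l₂,l₃)=(2,3,5): N and (l;000)² cancel in I_A²/I_B².
A: Δ = 0!·4!·6!/11! = 1/2310; Racah Σ t=0..0: t=0:+1/2880 = 1/2880; ⇒ 3j(2 3 5; -2 2 0)² = 1/462, sgn -1
B: Δ = 0!·4!·6!/11! = 1/2310; Racah Σ t=0..0: t=0:+1/4320 = 1/4320; ⇒ 3j(2 3 5; -1 3 -2)² = 1/330, sgn -1
I_A²/I_B² = (1/462)/(1/330) = 5/7

5/7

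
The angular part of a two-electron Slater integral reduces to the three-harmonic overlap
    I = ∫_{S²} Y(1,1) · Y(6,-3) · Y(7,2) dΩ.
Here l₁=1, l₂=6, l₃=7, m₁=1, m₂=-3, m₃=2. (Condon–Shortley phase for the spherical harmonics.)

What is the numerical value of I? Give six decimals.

0.110647

m-sum 0 ✓  L=14 even ✓  5≤7≤7 ✓
Π(2lᵢ+1) = 3×13×15 = 585
triangle coeff Δ(1,6,7) = 1/1365
Σ_t [0,0]: t=0:+1/518400 = 1/518400
(3j)²=7/195 [(1 6 7; 0 0 0)], sign=-1
Σ_t [0,0]: t=0:+1/4354560 = 1/4354560
(3j)²=2/273 [(1 6 7; 1 -3 2)], sign=-1
⇒ 4πI² = 2/13
I = (+1)√(2/13/(4π)) = 0.11064668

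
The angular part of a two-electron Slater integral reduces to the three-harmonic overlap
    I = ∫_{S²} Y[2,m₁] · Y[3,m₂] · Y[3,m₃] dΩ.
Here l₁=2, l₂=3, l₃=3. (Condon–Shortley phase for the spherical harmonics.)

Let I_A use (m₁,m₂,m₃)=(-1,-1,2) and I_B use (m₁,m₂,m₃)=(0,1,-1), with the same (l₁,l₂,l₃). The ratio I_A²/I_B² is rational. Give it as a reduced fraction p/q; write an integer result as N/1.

Shared (l₁,l₂,l₃)=(2,3,3): N and (l;000)² cancel in I_A²/I_B².
A: Δ = 2!·2!·4!/9! = 1/3780; Racah Σ t=1..2: t=1:−1/12 t=2:+1/48 = -1/16; ⇒ 3j(2 3 3; -1 -1 2)² = 1/28, sgn +1
B: Δ = 2!·2!·4!/9! = 1/3780; Racah Σ t=0..2: t=0:+1/96 t=1:−1/6 t=2:+1/16 = -3/32; ⇒ 3j(2 3 3; 0 1 -1)² = 3/140, sgn -1
I_A²/I_B² = (1/28)/(3/140) = 5/3

5/3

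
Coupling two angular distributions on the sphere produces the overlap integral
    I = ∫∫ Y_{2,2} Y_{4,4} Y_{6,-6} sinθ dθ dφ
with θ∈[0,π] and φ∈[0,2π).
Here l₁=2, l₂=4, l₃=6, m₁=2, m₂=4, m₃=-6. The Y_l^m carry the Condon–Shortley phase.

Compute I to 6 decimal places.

Checks pass: Σm=0; 12 even; l₃=6∈[2,6].
(2·2+1)(2·4+1)(2·6+1) = 585
Δ: 0! 4! 8! / 13! → 1/6435
sum: t=0:+1/2304 = 1/2304
3j²(2 4 6; 0 0 0) = Δ·Π!·Σ² = 5/143  (sign +1)
sum: t=0:+1/967680 = 1/967680
3j²(2 4 6; 2 4 -6) = Δ·Π!·Σ² = 1/13  (sign +1)
combine: 4πI² = 585·5/143·1/13 = 225/143
take √, sign +1: I = 0.35384927

0.353849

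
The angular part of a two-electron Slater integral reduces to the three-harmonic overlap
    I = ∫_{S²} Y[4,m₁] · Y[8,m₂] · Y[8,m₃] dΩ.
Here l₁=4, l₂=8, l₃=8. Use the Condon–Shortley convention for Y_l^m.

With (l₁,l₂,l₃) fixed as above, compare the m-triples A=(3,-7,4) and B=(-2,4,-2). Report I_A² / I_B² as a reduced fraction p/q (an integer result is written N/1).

143/1

Shared (l₁,l₂,l₃)=(4,8,8): N and (l;000)² cancel in I_A²/I_B².
A: Δ = 4!·4!·12!/21! = 1/185175900; Racah Σ t=0..1: t=0:+1/5748019200 t=1:−1/68976230400 = 1/6270566400; ⇒ 3j(4 8 8; 3 -7 4)² = 121/11628, sgn +1
B: Δ = 4!·4!·12!/21! = 1/185175900; Racah Σ t=2..4: t=2:+1/696729600 t=3:−1/78382080 t=4:+1/92897280 = -1/1791590400; ⇒ 3j(4 8 8; -2 4 -2)² = 11/151164, sgn -1
I_A²/I_B² = (121/11628)/(11/151164) = 143/1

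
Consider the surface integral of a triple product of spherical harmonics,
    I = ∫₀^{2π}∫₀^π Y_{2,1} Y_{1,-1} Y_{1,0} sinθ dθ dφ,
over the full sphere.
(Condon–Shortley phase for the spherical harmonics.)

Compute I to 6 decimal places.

m-sum 0 ✓  L=4 even ✓  1≤1≤3 ✓
Π(2lᵢ+1) = 5×3×3 = 45
triangle coeff Δ(2,1,1) = 1/30
Σ_t [1,1]: t=1:−1/1 = -1/1
(3j)²=2/15 [(2 1 1; 0 0 0)], sign=+1
Σ_t [0,0]: t=0:+1/2 = 1/2
(3j)²=1/10 [(2 1 1; 1 -1 0)], sign=-1
⇒ 4πI² = 3/5
I = (-1)√(3/5/(4π)) = -0.21850969

-0.218510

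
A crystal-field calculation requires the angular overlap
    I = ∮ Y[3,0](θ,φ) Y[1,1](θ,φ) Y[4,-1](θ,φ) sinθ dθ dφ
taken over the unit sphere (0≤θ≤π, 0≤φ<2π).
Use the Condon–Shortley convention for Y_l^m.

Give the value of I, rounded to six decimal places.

-0.194664

Rules hold: Σm=0, L=8 even, 2≤4≤4.
N = 7·3·9 = 189
Δ = 0!·6!·2!/9! = 1/252
Racah Σ t=0..0: t=0:+1/36 = 1/36
⇒ 3j(3 1 4; 0 0 0)² = 4/63, sgn +1
Racah Σ t=0..0: t=0:+1/72 = 1/72
⇒ 3j(3 1 4; 0 1 -1)² = 5/126, sgn -1
4πI² = N·(3j₀)²·(3jₘ)² = 10/21
I = -1·√(0.47619/4π) = -0.19466390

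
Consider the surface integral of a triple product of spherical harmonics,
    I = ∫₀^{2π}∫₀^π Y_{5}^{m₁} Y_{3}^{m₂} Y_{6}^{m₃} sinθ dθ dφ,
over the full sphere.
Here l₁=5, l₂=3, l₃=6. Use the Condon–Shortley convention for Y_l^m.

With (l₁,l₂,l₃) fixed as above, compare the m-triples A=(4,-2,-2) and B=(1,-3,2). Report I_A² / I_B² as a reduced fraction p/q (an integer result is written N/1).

Same 5,3,6: normalisation and zero-m 3j drop out of the ratio.
A: Δ: 2! 8! 4! / 15! → 1/675675; sum: t=0:+1/60480 t=1:−1/967680 = 1/64512; 3j²(5 3 6; 4 -2 -2) = Δ·Π!·Σ² = 15/1001  (sign +1)
B: Δ: 2! 8! 4! / 15! → 1/675675; sum: t=0:+1/27648 = 1/27648; 3j²(5 3 6; 1 -3 2) = Δ·Π!·Σ² = 10/429  (sign +1)
I_A²/I_B² = (15/1001)/(10/429) = 9/14

9/14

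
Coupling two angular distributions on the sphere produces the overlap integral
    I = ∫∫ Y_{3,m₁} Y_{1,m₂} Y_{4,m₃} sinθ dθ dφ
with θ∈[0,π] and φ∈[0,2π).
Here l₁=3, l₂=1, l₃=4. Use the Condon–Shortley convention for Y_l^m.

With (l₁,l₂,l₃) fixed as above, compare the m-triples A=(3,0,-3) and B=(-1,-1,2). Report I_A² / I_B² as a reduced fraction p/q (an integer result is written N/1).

7/15

Shared (l₁,l₂,l₃)=(3,1,4): N and (l;000)² cancel in I_A²/I_B².
A: Δ = 0!·6!·2!/9! = 1/252; Racah Σ t=0..0: t=0:+1/720 = 1/720; ⇒ 3j(3 1 4; 3 0 -3)² = 1/36, sgn -1
B: Δ = 0!·6!·2!/9! = 1/252; Racah Σ t=0..0: t=0:+1/96 = 1/96; ⇒ 3j(3 1 4; -1 -1 2)² = 5/84, sgn +1
I_A²/I_B² = (1/36)/(5/84) = 7/15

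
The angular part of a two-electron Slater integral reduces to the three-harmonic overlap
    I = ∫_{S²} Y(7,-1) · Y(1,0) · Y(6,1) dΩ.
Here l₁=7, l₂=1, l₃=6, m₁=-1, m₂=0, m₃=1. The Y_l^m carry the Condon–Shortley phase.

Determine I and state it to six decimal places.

Rules hold: Σm=0, L=14 even, 6≤6≤8.
N = 15·3·13 = 585
Δ = 2!·12!·0!/15! = 1/1365
Racah Σ t=1..1: t=1:−1/518400 = -1/518400
⇒ 3j(7 1 6; 0 0 0)² = 7/195, sgn -1
Racah Σ t=1..1: t=1:−1/604800 = -1/604800
⇒ 3j(7 1 6; -1 0 1)² = 16/455, sgn +1
4πI² = N·(3j₀)²·(3jₘ)² = 48/65
I = -1·√(0.738462/4π) = -0.24241473

-0.242415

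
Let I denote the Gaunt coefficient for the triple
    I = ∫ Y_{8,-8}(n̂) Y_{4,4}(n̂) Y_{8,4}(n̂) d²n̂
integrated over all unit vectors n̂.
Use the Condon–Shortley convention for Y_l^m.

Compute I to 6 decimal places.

0.034941

Rules hold: Σm=0, L=20 even, 4≤8≤12.
N = 17·9·17 = 2601
Δ = 4!·12!·4!/21! = 1/185175900
Racah Σ t=0..4: t=0:+1/557383680 t=1:−1/21772800 t=2:+1/8294400 t=3:−1/21772800 t=4:+1/557383680 = 1/30965760
⇒ 3j(8 4 8; 0 0 0)² = 36/4199, sgn +1
Racah Σ t=4..4: t=4:+1/275904921600 = 1/275904921600
⇒ 3j(8 4 8; -8 4 4)² = 2/2907, sgn +1
4πI² = N·(3j₀)²·(3jₘ)² = 72/4693
I = +1·√(0.015342/4π) = 0.03494106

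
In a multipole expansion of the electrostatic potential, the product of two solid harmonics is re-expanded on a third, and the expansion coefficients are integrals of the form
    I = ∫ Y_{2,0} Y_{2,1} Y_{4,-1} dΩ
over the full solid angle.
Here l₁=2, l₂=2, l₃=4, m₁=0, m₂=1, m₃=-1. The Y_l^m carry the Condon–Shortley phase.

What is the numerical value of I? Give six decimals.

m-sum 0 ✓  L=8 even ✓  0≤4≤4 ✓
Π(2lᵢ+1) = 5×5×9 = 225
triangle coeff Δ(2,2,4) = 1/630
Σ_t [0,0]: t=0:+1/16 = 1/16
(3j)²=2/35 [(2 2 4; 0 0 0)], sign=+1
Σ_t [0,0]: t=0:+1/24 = 1/24
(3j)²=1/21 [(2 2 4; 0 1 -1)], sign=-1
⇒ 4πI² = 30/49
I = (-1)√(30/49/(4π)) = -0.22072812

-0.220728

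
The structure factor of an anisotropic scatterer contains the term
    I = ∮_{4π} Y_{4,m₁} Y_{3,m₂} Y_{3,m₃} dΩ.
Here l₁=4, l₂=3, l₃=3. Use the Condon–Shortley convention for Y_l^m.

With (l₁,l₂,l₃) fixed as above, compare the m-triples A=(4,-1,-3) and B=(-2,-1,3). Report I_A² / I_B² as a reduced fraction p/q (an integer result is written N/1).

7/9

l's match ⇒ only the (l;m) 3-j factors differ between A and B.
A: triangle coeff Δ(4,3,3) = 1/34650; Σ_t [0,0]: t=0:+1/1152 = 1/1152; (3j)²=1/33 [(4 3 3; 4 -1 -3)], sign=+1
B: triangle coeff Δ(4,3,3) = 1/34650; Σ_t [2,2]: t=2:+1/192 = 1/192; (3j)²=3/77 [(4 3 3; -2 -1 3)], sign=+1
I_A²/I_B² = (1/33)/(3/77) = 7/9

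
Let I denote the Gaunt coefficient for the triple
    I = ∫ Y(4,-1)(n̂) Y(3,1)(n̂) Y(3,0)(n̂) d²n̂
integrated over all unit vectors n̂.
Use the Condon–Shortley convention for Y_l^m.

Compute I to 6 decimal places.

Checks pass: Σm=0; 10 even; l₃=3∈[1,7].
(2·4+1)(2·3+1)(2·3+1) = 441
Δ: 4! 4! 2! / 11! → 1/34650
sum: t=1:−1/72 t=2:+1/16 t=3:−1/72 = 5/144
3j²(4 3 3; 0 0 0) = Δ·Π!·Σ² = 2/77  (sign -1)
sum: t=2:+1/48 t=3:−1/24 t=4:+1/288 = -5/288
3j²(4 3 3; -1 1 0) = Δ·Π!·Σ² = 5/462  (sign +1)
combine: 4πI² = 441·2/77·5/462 = 15/121
take √, sign -1: I = -0.09932258

-0.099323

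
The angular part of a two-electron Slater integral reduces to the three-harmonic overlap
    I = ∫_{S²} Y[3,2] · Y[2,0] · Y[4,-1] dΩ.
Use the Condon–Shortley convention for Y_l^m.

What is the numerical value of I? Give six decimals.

m-sum = 2 + 0 − 1 = 1 ≠ 0 ⇒ I = 0

0.000000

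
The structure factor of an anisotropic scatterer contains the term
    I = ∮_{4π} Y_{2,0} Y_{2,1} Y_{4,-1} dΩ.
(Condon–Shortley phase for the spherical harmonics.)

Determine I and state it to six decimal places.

-0.220728

Checks pass: Σm=0; 8 even; l₃=4∈[0,4].
(2·2+1)(2·2+1)(2·4+1) = 225
Δ: 0! 4! 4! / 9! → 1/630
sum: t=0:+1/16 = 1/16
3j²(2 2 4; 0 0 0) = Δ·Π!·Σ² = 2/35  (sign +1)
sum: t=0:+1/24 = 1/24
3j²(2 2 4; 0 1 -1) = Δ·Π!·Σ² = 1/21  (sign -1)
combine: 4πI² = 225·2/35·1/21 = 30/49
take √, sign -1: I = -0.22072812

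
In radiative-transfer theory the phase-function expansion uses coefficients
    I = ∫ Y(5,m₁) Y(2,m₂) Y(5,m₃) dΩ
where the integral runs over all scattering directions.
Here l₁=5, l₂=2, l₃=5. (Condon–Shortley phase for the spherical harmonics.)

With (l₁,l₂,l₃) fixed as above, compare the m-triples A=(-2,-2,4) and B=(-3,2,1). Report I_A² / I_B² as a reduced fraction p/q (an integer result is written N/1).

l's match ⇒ only the (l;m) 3-j factors differ between A and B.
A: triangle coeff Δ(5,2,5) = 1/38610; Σ_t [0,0]: t=0:+1/20160 = 1/20160; (3j)²=12/715 [(5 2 5; -2 -2 4)], sign=-1
B: triangle coeff Δ(5,2,5) = 1/38610; Σ_t [2,2]: t=2:+1/5760 = 1/5760; (3j)²=56/2145 [(5 2 5; -3 2 1)], sign=+1
I_A²/I_B² = (12/715)/(56/2145) = 9/14

9/14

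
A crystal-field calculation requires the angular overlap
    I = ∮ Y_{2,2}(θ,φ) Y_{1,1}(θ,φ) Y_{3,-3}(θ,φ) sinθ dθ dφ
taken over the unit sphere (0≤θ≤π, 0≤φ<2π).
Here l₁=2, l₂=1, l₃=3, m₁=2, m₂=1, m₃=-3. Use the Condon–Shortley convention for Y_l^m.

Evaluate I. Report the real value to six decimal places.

-0.319865

m-sum 0 ✓  L=6 even ✓  1≤3≤3 ✓
Π(2lᵢ+1) = 5×3×7 = 105
triangle coeff Δ(2,1,3) = 1/105
Σ_t [0,0]: t=0:+1/4 = 1/4
(3j)²=3/35 [(2 1 3; 0 0 0)], sign=-1
Σ_t [0,0]: t=0:+1/48 = 1/48
(3j)²=1/7 [(2 1 3; 2 1 -3)], sign=+1
⇒ 4πI² = 9/7
I = (-1)√(9/7/(4π)) = -0.31986543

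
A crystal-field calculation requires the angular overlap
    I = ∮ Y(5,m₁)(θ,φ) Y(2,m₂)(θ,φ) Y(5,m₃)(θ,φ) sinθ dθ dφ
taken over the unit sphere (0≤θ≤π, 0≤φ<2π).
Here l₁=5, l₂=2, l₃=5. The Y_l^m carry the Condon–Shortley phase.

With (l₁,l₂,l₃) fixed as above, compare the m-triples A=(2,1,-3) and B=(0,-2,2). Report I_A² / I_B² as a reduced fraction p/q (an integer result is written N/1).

5/7

l's match ⇒ only the (l;m) 3-j factors differ between A and B.
A: triangle coeff Δ(5,2,5) = 1/38610; Σ_t [1,2]: t=1:−1/2880 t=2:+1/10080 = -1/4032; (3j)²=10/429 [(5 2 5; 2 1 -3)], sign=-1
B: triangle coeff Δ(5,2,5) = 1/38610; Σ_t [0,0]: t=0:+1/2880 = 1/2880; (3j)²=14/429 [(5 2 5; 0 -2 2)], sign=-1
I_A²/I_B² = (10/429)/(14/429) = 5/7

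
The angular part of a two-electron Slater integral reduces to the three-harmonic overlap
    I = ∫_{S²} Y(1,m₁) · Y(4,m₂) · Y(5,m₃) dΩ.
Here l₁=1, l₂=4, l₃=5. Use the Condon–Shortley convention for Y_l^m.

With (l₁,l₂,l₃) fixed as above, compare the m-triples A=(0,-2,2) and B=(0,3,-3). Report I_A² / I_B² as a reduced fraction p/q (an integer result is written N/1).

l's match ⇒ only the (l;m) 3-j factors differ between A and B.
A: triangle coeff Δ(1,4,5) = 1/495; Σ_t [0,0]: t=0:+1/1440 = 1/1440; (3j)²=7/165 [(1 4 5; 0 -2 2)], sign=-1
B: triangle coeff Δ(1,4,5) = 1/495; Σ_t [0,0]: t=0:+1/5040 = 1/5040; (3j)²=16/495 [(1 4 5; 0 3 -3)], sign=+1
I_A²/I_B² = (7/165)/(16/495) = 21/16

21/16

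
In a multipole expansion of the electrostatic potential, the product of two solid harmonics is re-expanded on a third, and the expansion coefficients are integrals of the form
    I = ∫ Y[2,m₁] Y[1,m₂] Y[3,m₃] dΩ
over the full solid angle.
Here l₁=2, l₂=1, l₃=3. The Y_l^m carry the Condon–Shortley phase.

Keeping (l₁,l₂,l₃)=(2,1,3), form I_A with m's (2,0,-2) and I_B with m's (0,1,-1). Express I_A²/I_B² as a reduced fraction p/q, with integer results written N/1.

Same 2,1,3: normalisation and zero-m 3j drop out of the ratio.
A: Δ: 0! 4! 2! / 7! → 1/105; sum: t=0:+1/24 = 1/24; 3j²(2 1 3; 2 0 -2) = Δ·Π!·Σ² = 1/21  (sign -1)
B: Δ: 0! 4! 2! / 7! → 1/105; sum: t=0:+1/8 = 1/8; 3j²(2 1 3; 0 1 -1) = Δ·Π!·Σ² = 2/35  (sign +1)
I_A²/I_B² = (1/21)/(2/35) = 5/6

5/6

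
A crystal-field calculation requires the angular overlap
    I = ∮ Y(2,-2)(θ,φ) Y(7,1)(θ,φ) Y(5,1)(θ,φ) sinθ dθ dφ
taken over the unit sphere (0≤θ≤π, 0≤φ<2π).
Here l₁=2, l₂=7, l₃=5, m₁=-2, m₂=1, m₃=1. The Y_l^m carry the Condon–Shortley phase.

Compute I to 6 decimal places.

-0.094812

Rules hold: Σm=0, L=14 even, 5≤5≤9.
N = 5·15·11 = 825
Δ = 4!·0!·10!/15! = 1/15015
Racah Σ t=2..2: t=2:+1/57600 = 1/57600
⇒ 3j(2 7 5; 0 0 0)² = 21/715, sgn -1
Racah Σ t=4..4: t=4:+1/414720 = 1/414720
⇒ 3j(2 7 5; -2 1 1)² = 2/429, sgn +1
4πI² = N·(3j₀)²·(3jₘ)² = 210/1859
I = -1·√(0.112964/4π) = -0.09481237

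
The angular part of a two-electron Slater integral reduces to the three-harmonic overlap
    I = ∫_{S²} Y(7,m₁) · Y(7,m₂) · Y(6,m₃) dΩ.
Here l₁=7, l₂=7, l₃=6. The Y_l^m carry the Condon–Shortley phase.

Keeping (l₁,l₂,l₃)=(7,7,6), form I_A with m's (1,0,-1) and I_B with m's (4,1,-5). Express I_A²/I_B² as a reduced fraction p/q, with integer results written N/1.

625/3388

Shared (l₁,l₂,l₃)=(7,7,6): N and (l;000)² cancel in I_A²/I_B².
A: Δ = 8!·6!·6!/21! = 1/2444321880; Racah Σ t=1..6: t=1:−1/435456000 t=2:+1/8294400 t=3:−1/1244160 t=4:+1/995328 t=5:−1/4147200 t=6:+1/124416000 = 1/11612160; ⇒ 3j(7 7 6; 1 0 -1)² = 125/92378, sgn -1
B: Δ = 8!·6!·6!/21! = 1/2444321880; Racah Σ t=2..3: t=2:+1/124416000 t=3:−1/62208000 = -1/124416000; ⇒ 3j(7 7 6; 4 1 -5)² = 154/20995, sgn +1
I_A²/I_B² = (125/92378)/(154/20995) = 625/3388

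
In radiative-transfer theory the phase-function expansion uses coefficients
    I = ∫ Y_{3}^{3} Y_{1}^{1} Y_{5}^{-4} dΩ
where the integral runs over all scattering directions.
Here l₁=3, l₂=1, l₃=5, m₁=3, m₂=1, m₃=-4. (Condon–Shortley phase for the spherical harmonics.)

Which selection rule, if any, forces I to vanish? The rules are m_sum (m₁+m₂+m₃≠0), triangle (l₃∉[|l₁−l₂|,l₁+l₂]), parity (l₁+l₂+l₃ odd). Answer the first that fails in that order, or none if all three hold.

triangle

m₁+m₂+m₃ = 3 + 1 − 4 = 0  ✓
triangle: |3−1|=2 ≤ l₃=5 ≤ 3+1=4  ✗
parity: l₁+l₂+l₃ = 9 is odd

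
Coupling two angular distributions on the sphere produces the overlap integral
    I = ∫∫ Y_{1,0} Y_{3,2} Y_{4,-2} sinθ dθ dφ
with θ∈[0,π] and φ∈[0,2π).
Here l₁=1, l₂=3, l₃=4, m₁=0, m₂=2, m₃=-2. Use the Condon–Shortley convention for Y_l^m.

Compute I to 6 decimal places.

Rules hold: Σm=0, L=8 even, 2≤4≤4.
N = 3·7·9 = 189
Δ = 0!·2!·6!/9! = 1/252
Racah Σ t=0..0: t=0:+1/36 = 1/36
⇒ 3j(1 3 4; 0 0 0)² = 4/63, sgn +1
Racah Σ t=0..0: t=0:+1/120 = 1/120
⇒ 3j(1 3 4; 0 2 -2)² = 1/21, sgn +1
4πI² = N·(3j₀)²·(3jₘ)² = 4/7
I = +1·√(0.571429/4π) = 0.21324362

0.213244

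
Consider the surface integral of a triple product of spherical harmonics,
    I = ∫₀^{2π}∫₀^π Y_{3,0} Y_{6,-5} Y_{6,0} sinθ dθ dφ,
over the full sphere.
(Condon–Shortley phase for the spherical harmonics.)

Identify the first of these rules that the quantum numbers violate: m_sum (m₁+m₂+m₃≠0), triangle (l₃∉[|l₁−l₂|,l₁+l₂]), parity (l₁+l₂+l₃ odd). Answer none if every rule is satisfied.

azimuthal sum: 0 − 5 + 0 = -5  ✗
3 ≤ 6 ≤ 9 (triangle on l)
L = 3 + 6 + 6 = 15 (odd)

m_sum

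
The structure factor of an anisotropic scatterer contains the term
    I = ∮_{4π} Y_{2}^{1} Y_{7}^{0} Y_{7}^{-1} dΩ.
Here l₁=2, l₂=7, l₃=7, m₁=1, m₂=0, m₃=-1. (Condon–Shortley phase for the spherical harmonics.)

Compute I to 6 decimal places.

-0.026159

Checks pass: Σm=0; 16 even; l₃=7∈[5,9].
(2·2+1)(2·7+1)(2·7+1) = 1125
Δ: 2! 2! 12! / 17! → 1/185640
sum: t=0:+1/2419200 t=1:−1/518400 t=2:+1/2419200 = -1/907200
3j²(2 7 7; 0 0 0) = Δ·Π!·Σ² = 56/3315  (sign +1)
sum: t=0:+1/1209600 t=1:−1/1036800 = -1/7257600
3j²(2 7 7; 1 0 -1) = Δ·Π!·Σ² = 1/2210  (sign -1)
combine: 4πI² = 1125·56/3315·1/2210 = 420/48841
take √, sign -1: I = -0.02615938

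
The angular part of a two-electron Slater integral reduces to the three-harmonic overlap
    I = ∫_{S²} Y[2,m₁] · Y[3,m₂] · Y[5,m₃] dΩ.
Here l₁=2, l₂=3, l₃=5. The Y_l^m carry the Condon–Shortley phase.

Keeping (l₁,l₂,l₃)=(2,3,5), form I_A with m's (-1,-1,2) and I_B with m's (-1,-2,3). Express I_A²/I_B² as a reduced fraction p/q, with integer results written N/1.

Shared (l₁,l₂,l₃)=(2,3,5): N and (l;000)² cancel in I_A²/I_B².
A: Δ = 0!·4!·6!/11! = 1/2310; Racah Σ t=0..0: t=0:+1/288 = 1/288; ⇒ 3j(2 3 5; -1 -1 2)² = 1/22, sgn -1
B: Δ = 0!·4!·6!/11! = 1/2310; Racah Σ t=0..0: t=0:+1/720 = 1/720; ⇒ 3j(2 3 5; -1 -2 3)² = 8/165, sgn +1
I_A²/I_B² = (1/22)/(8/165) = 15/16

15/16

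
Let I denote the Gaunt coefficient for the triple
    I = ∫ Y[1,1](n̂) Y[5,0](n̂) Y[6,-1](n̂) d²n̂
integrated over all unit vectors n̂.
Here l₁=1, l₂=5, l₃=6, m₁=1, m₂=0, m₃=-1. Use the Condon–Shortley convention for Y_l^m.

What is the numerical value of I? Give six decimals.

-0.187239

m-sum 0 ✓  L=12 even ✓  4≤6≤6 ✓
Π(2lᵢ+1) = 3×11×13 = 429
triangle coeff Δ(1,5,6) = 1/858
Σ_t [0,0]: t=0:+1/14400 = 1/14400
(3j)²=6/143 [(1 5 6; 0 0 0)], sign=+1
Σ_t [0,0]: t=0:+1/28800 = 1/28800
(3j)²=7/286 [(1 5 6; 1 0 -1)], sign=-1
⇒ 4πI² = 63/143
I = (-1)√(63/143/(4π)) = -0.18723944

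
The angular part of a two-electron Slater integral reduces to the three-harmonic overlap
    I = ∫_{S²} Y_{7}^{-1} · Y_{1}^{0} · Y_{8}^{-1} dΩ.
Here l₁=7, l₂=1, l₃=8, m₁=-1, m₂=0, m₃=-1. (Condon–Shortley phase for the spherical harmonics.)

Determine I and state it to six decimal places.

-1 + 0 − 1 = -2 ≠ 0: azimuthal integral kills it; I = 0

0.000000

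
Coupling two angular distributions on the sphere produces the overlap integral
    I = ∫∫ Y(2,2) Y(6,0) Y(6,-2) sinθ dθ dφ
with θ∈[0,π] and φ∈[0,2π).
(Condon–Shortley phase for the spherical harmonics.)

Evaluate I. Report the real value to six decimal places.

-0.191909

Checks pass: Σm=0; 14 even; l₃=6∈[4,8].
(2·2+1)(2·6+1)(2·6+1) = 845
Δ: 2! 2! 10! / 15! → 1/90090
sum: t=0:+1/69120 t=1:−1/14400 t=2:+1/69120 = -7/172800
3j²(2 6 6; 0 0 0) = Δ·Π!·Σ² = 14/715  (sign -1)
sum: t=0:+1/69120 = 1/69120
3j²(2 6 6; 2 0 -2) = Δ·Π!·Σ² = 4/143  (sign +1)
combine: 4πI² = 845·14/715·4/143 = 56/121
take √, sign -1: I = -0.19190947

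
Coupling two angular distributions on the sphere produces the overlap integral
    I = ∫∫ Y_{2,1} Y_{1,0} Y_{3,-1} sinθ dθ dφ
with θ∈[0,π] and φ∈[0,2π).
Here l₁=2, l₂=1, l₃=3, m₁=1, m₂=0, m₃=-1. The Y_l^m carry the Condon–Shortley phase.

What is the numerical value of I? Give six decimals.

-0.233597

Checks pass: Σm=0; 6 even; l₃=3∈[1,3].
(2·2+1)(2·1+1)(2·3+1) = 105
Δ: 0! 4! 2! / 7! → 1/105
sum: t=0:+1/4 = 1/4
3j²(2 1 3; 0 0 0) = Δ·Π!·Σ² = 3/35  (sign -1)
sum: t=0:+1/6 = 1/6
3j²(2 1 3; 1 0 -1) = Δ·Π!·Σ² = 8/105  (sign +1)
combine: 4πI² = 105·3/35·8/105 = 24/35
take √, sign -1: I = -0.23359668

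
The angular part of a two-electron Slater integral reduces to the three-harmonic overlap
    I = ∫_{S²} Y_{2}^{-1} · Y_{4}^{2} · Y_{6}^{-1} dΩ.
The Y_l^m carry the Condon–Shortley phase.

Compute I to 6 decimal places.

Rules hold: Σm=0, L=12 even, 2≤6≤6.
N = 5·9·13 = 585
Δ = 0!·4!·8!/13! = 1/6435
Racah Σ t=0..0: t=0:+1/2304 = 1/2304
⇒ 3j(2 4 6; 0 0 0)² = 5/143, sgn +1
Racah Σ t=0..0: t=0:+1/8640 = 1/8640
⇒ 3j(2 4 6; -1 2 -1)² = 14/1287, sgn -1
4πI² = N·(3j₀)²·(3jₘ)² = 350/1573
I = -1·√(0.222505/4π) = -0.13306527

-0.133065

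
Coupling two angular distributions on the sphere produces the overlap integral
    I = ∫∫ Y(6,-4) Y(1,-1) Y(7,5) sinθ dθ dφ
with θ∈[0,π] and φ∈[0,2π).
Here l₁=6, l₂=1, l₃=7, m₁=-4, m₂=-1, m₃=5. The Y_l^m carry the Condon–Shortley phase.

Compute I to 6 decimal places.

-0.284256

Checks pass: Σm=0; 14 even; l₃=7∈[5,7].
(2·6+1)(2·1+1)(2·7+1) = 585
Δ: 0! 12! 2! / 15! → 1/1365
sum: t=0:+1/518400 = 1/518400
3j²(6 1 7; 0 0 0) = Δ·Π!·Σ² = 7/195  (sign -1)
sum: t=0:+1/14515200 = 1/14515200
3j²(6 1 7; -4 -1 5) = Δ·Π!·Σ² = 22/455  (sign +1)
combine: 4πI² = 585·7/195·22/455 = 66/65
take √, sign -1: I = -0.28425647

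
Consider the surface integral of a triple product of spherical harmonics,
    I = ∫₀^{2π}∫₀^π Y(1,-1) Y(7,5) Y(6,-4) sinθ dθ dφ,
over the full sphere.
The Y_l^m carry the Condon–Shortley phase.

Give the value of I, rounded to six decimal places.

-0.284256

m-sum 0 ✓  L=14 even ✓  6≤6≤8 ✓
Π(2lᵢ+1) = 3×15×13 = 585
triangle coeff Δ(1,7,6) = 1/1365
Σ_t [1,1]: t=1:−1/518400 = -1/518400
(3j)²=7/195 [(1 7 6; 0 0 0)], sign=-1
Σ_t [2,2]: t=2:+1/14515200 = 1/14515200
(3j)²=22/455 [(1 7 6; -1 5 -4)], sign=+1
⇒ 4πI² = 66/65
I = (-1)√(66/65/(4π)) = -0.28425647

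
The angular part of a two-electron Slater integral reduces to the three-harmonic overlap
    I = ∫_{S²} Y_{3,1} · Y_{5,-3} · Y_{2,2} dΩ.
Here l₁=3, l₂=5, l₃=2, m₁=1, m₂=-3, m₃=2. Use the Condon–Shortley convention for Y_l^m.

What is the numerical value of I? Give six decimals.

-0.200476

Checks pass: Σm=0; 10 even; l₃=2∈[2,8].
(2·3+1)(2·5+1)(2·2+1) = 385
Δ: 6! 0! 4! / 11! → 1/2310
sum: t=3:−1/144 = -1/144
3j²(3 5 2; 0 0 0) = Δ·Π!·Σ² = 10/231  (sign -1)
sum: t=2:+1/1152 = 1/1152
3j²(3 5 2; 1 -3 2) = Δ·Π!·Σ² = 1/33  (sign +1)
combine: 4πI² = 385·10/231·1/33 = 50/99
take √, sign -1: I = -0.20047604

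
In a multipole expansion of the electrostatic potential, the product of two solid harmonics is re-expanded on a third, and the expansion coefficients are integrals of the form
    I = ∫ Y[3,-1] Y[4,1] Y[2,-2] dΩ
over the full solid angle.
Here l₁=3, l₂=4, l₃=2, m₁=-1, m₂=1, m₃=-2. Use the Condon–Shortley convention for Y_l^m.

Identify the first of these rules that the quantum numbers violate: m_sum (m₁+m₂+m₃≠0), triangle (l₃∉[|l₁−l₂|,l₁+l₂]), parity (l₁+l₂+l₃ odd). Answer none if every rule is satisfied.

azimuthal sum: -1 + 1 − 2 = -2  ✗
1 ≤ 2 ≤ 7 (triangle on l)
L = 3 + 4 + 2 = 9 (odd)

m_sum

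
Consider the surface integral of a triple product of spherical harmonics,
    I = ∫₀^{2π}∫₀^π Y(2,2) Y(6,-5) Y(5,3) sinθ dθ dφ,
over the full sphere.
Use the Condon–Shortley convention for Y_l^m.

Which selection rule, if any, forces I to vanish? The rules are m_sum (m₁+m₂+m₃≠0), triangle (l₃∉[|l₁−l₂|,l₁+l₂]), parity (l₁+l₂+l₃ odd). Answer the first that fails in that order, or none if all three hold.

Σmᵢ = 0  ✓
l₃∈[|l₁−l₂|,l₁+l₂]=[4,8], have l₃=5  ✓
Σlᵢ = 13 ⇒ odd  ✗

parity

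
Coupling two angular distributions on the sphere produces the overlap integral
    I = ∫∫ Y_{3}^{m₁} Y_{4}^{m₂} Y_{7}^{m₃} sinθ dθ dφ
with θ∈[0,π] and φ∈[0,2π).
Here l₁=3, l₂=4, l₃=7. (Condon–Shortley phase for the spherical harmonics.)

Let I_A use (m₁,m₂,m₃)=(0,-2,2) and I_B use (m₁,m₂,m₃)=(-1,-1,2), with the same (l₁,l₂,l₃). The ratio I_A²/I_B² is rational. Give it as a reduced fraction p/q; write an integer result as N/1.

2/3

Same 3,4,7: normalisation and zero-m 3j drop out of the ratio.
A: Δ: 0! 6! 8! / 15! → 1/45045; sum: t=0:+1/51840 = 1/51840; 3j²(3 4 7; 0 -2 2) = Δ·Π!·Σ² = 8/429  (sign -1)
B: Δ: 0! 6! 8! / 15! → 1/45045; sum: t=0:+1/34560 = 1/34560; 3j²(3 4 7; -1 -1 2) = Δ·Π!·Σ² = 4/143  (sign -1)
I_A²/I_B² = (8/429)/(4/143) = 2/3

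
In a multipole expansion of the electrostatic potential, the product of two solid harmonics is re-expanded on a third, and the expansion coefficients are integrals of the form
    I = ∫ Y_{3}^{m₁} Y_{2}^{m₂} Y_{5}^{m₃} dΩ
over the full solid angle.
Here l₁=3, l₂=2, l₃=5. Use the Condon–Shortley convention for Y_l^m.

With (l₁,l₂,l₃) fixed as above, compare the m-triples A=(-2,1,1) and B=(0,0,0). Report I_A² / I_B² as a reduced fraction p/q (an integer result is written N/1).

6/25

Shared (l₁,l₂,l₃)=(3,2,5): N and (l;000)² cancel in I_A²/I_B².
A: Δ = 0!·6!·4!/11! = 1/2310; Racah Σ t=0..0: t=0:+1/720 = 1/720; ⇒ 3j(3 2 5; -2 1 1)² = 4/385, sgn +1
B: Δ = 0!·6!·4!/11! = 1/2310; Racah Σ t=0..0: t=0:+1/144 = 1/144; ⇒ 3j(3 2 5; 0 0 0)² = 10/231, sgn -1
I_A²/I_B² = (4/385)/(10/231) = 6/25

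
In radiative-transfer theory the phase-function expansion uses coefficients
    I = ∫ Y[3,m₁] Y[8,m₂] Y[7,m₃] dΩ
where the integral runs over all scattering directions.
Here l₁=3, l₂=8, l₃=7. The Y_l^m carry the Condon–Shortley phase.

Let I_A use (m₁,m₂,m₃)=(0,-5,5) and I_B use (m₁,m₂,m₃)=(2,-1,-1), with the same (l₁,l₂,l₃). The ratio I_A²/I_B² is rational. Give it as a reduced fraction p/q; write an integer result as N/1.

12493/17920

Shared (l₁,l₂,l₃)=(3,8,7): N and (l;000)² cancel in I_A²/I_B².
A: Δ = 4!·2!·12!/19! = 1/5290740; Racah Σ t=1..3: t=1:−1/87091200 t=2:+1/159667200 t=3:−1/5748019200 = -31/5748019200; ⇒ 3j(3 8 7; 0 -5 5)² = 961/135660, sgn -1
B: Δ = 4!·2!·12!/19! = 1/5290740; Racah Σ t=0..1: t=0:+1/14515200 t=1:−1/6220800 = -1/10886400; ⇒ 3j(3 8 7; 2 -1 -1)² = 128/12597, sgn -1
I_A²/I_B² = (961/135660)/(128/12597) = 12493/17920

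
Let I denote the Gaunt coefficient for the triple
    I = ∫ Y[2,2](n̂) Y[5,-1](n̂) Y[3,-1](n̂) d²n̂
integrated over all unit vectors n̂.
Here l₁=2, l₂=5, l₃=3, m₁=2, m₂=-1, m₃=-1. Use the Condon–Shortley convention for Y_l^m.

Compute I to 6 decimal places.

m-sum 0 ✓  L=10 even ✓  3≤3≤7 ✓
Π(2lᵢ+1) = 5×11×7 = 385
triangle coeff Δ(2,5,3) = 1/2310
Σ_t [2,2]: t=2:+1/144 = 1/144
(3j)²=10/231 [(2 5 3; 0 0 0)], sign=-1
Σ_t [0,0]: t=0:+1/1152 = 1/1152
(3j)²=1/154 [(2 5 3; 2 -1 -1)], sign=+1
⇒ 4πI² = 25/231
I = (-1)√(25/231/(4π)) = -0.09280237

-0.092802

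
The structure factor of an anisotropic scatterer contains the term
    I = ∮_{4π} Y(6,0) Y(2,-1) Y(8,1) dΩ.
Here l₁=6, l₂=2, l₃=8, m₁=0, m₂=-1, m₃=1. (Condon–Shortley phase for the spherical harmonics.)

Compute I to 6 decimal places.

-0.205780

m-sum 0 ✓  L=16 even ✓  4≤8≤8 ✓
Π(2lᵢ+1) = 13×5×17 = 1105
triangle coeff Δ(6,2,8) = 1/30940
Σ_t [0,0]: t=0:+1/2073600 = 1/2073600
(3j)²=28/1105 [(6 2 8; 0 0 0)], sign=+1
Σ_t [0,0]: t=0:+1/3110400 = 1/3110400
(3j)²=21/1105 [(6 2 8; 0 -1 1)], sign=-1
⇒ 4πI² = 588/1105
I = (-1)√(588/1105/(4π)) = -0.20577973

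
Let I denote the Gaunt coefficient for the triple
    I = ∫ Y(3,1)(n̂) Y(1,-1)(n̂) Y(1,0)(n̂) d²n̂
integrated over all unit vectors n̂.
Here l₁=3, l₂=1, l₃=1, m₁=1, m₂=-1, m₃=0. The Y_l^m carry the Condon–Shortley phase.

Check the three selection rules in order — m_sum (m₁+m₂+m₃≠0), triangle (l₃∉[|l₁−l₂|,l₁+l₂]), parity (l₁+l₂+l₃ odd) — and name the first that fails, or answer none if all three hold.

m₁+m₂+m₃ = 1 − 1 + 0 = 0  ✓
triangle: |3−1|=2 ≤ l₃=1 ≤ 3+1=4  ✗
parity: l₁+l₂+l₃ = 5 is odd

triangle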